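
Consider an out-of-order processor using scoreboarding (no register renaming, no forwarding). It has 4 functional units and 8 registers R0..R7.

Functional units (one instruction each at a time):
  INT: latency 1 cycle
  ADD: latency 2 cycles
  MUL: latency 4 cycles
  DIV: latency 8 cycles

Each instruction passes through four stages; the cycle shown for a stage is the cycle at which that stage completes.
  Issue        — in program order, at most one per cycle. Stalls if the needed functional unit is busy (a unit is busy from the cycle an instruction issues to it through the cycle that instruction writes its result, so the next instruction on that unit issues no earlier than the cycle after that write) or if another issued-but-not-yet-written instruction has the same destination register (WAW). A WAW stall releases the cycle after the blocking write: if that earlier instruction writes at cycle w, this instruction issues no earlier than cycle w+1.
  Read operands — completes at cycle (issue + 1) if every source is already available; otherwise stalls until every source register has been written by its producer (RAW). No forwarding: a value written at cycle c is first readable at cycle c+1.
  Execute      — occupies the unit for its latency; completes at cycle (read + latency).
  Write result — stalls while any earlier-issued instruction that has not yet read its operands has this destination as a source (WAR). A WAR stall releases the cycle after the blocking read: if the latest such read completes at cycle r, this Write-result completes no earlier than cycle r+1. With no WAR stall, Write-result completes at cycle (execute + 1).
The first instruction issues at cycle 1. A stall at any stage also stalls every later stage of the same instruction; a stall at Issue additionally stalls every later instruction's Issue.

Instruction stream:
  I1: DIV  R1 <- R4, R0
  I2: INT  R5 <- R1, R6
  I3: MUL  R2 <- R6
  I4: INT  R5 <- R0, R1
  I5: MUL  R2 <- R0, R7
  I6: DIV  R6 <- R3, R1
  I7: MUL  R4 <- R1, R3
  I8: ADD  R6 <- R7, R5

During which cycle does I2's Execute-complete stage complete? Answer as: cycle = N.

cycle = 13

cycle 1: issue I1 (DIV)
cycle 2: I1 read-ops | issue I2 (INT)
cycle 3: issue I3 (MUL)
cycle 4: I3 read-ops
cycle 8: I3 finished on MUL
cycle 9: I3→R2
cycle 10: I1 finished on DIV
cycle 11: I1→R1
cycle 12: I2 read-ops
cycle 13: I2 finished on INT
cycle 14: I2→R5
cycle 15: issue I4 (INT)
cycle 16: I4 read-ops | issue I5 (MUL)
cycle 17: I4 finished on INT | I5 read-ops | issue I6 (DIV)
cycle 18: I4→R5 | I6 read-ops
cycle 21: I5 finished on MUL
cycle 22: I5→R2
cycle 23: issue I7 (MUL)
cycle 24: I7 read-ops
cycle 26: I6 finished on DIV
cycle 27: I6→R6
cycle 28: I7 finished on MUL | issue I8 (ADD)
cycle 29: I7→R4 | I8 read-ops
cycle 31: I8 finished on ADD
cycle 32: I8→R6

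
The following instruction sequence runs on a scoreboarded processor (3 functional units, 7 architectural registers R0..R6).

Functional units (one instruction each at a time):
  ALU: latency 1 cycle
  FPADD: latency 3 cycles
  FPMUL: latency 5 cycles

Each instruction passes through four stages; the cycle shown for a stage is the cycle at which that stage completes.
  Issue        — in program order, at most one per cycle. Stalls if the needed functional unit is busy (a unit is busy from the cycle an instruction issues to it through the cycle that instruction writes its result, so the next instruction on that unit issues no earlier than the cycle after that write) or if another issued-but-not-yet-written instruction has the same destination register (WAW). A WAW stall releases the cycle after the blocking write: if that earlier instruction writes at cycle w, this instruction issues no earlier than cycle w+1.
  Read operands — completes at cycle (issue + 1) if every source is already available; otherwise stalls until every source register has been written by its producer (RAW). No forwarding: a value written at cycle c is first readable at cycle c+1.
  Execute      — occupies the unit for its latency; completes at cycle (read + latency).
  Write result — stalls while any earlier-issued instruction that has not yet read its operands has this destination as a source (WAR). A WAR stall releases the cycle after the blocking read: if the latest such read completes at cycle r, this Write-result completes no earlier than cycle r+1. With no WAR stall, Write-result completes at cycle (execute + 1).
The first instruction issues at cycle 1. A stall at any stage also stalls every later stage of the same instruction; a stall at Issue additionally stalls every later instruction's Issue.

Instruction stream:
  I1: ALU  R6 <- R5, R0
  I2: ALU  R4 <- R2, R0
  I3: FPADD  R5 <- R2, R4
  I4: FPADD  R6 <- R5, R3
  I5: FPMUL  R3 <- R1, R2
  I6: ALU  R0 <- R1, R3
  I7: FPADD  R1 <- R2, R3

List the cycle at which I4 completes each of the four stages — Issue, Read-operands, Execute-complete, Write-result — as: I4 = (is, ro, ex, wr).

I4 = (14, 15, 18, 19)

1) issue 1, read 2, done 3, write 4
2) issue 5, read 6, done 7, write 8  <struct: ALU busy until I1 writes@4>
3) issue 6, read 9, done 12, write 13  <RAW R4: wait I2 write@8>
4) issue 14, read 15, done 18, write 19  <struct: FPADD busy until I3 writes@13>
5) issue 15, read 16, done 21, write 22
6) issue 16, read 23, done 24, write 25  <RAW R3: wait I5 write@22>
7) issue 20, read 23, done 26, write 27  <struct: FPADD busy until I4 writes@19 / RAW R3: wait I5 write@22>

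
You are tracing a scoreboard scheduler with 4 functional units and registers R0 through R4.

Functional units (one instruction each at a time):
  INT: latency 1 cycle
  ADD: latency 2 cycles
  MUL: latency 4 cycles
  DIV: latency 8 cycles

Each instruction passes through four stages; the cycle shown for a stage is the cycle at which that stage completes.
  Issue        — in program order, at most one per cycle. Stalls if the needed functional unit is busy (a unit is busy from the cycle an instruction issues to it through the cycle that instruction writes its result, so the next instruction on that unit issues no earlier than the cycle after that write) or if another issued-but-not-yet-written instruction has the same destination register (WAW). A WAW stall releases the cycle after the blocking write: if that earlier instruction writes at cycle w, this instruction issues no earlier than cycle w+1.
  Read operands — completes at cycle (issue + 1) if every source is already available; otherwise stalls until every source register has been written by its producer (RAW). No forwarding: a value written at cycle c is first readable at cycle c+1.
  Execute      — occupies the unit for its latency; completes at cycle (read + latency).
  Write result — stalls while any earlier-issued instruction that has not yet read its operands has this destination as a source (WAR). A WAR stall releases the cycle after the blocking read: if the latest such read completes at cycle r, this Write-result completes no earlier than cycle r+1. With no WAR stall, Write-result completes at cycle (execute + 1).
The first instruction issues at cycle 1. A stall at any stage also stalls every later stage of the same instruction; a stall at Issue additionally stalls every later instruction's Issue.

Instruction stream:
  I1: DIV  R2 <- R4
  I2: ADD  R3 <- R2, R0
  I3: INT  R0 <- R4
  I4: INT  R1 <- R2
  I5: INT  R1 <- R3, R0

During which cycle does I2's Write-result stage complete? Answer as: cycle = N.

t=1  I1 issues→DIV
t=2  I1 reads, I2 issues→ADD
t=3  I3 issues→INT
t=4  I3 reads
t=5  I3 exec-done
t=10  I1 exec-done
t=11  I1 writes R2
t=12  I2 reads
t=13  I3 writes R0
t=14  I2 exec-done, I4 issues→INT
t=15  I2 writes R3, I4 reads
t=16  I4 exec-done
t=17  I4 writes R1
t=18  I5 issues→INT
t=19  I5 reads
t=20  I5 exec-done
t=21  I5 writes R1

cycle = 15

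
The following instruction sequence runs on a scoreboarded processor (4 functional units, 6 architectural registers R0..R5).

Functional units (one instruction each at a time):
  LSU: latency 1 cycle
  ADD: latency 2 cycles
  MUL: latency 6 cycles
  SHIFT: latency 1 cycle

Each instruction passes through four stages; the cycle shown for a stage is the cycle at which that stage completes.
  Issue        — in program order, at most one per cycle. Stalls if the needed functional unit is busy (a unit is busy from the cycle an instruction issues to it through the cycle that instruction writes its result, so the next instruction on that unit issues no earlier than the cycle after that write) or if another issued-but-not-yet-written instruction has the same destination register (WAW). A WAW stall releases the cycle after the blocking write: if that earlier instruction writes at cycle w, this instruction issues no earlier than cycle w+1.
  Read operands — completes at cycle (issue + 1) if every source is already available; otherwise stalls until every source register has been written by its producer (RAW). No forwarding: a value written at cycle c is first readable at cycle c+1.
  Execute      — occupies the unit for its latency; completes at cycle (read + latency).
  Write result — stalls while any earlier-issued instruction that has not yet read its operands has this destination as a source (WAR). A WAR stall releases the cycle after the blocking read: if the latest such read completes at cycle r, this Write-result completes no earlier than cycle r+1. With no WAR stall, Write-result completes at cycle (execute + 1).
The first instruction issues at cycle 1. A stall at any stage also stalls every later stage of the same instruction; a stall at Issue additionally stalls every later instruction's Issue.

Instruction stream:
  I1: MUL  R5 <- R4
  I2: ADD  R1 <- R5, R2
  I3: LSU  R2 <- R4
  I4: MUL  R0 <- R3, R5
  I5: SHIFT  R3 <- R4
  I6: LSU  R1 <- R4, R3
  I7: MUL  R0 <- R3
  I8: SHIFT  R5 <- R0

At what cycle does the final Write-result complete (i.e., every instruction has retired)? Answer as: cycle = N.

cycle = 30

t=1  I1 issues→MUL
t=2  I1 reads · I2 issues→ADD
t=3  I3 issues→LSU
t=4  I3 reads
t=5  I3 exec-done
t=8  I1 exec-done
t=9  I1 writes R5
t=10  I2 reads · I4 issues→MUL
t=11  I3 writes R2 · I4 reads · I5 issues→SHIFT
t=12  I2 exec-done · I5 reads
t=13  I2 writes R1 · I5 exec-done
t=14  I5 writes R3 · I6 issues→LSU
t=15  I6 reads
t=16  I6 exec-done
t=17  I4 exec-done · I6 writes R1
t=18  I4 writes R0
t=19  I7 issues→MUL
t=20  I7 reads · I8 issues→SHIFT
t=26  I7 exec-done
t=27  I7 writes R0
t=28  I8 reads
t=29  I8 exec-done
t=30  I8 writes R5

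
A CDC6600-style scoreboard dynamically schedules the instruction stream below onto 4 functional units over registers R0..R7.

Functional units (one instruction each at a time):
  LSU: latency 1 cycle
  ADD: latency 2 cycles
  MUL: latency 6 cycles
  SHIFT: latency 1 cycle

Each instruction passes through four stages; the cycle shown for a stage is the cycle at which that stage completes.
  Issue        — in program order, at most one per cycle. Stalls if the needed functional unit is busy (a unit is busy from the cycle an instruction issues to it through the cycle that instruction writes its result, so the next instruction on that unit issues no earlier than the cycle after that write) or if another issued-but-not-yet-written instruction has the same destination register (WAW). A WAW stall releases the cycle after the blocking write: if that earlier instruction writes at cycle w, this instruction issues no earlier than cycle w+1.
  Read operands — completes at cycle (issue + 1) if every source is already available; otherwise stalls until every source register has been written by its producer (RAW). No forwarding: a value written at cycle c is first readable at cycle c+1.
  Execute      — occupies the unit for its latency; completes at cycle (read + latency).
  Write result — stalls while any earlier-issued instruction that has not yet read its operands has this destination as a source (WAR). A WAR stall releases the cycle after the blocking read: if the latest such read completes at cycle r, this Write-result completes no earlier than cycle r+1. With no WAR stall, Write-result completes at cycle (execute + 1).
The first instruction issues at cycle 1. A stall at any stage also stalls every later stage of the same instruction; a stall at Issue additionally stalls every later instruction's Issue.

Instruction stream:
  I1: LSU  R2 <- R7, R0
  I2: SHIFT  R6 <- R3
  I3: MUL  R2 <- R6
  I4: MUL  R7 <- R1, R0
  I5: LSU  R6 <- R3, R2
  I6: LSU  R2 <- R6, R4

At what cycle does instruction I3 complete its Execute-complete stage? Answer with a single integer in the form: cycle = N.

cycle = 12

cycle 1: I1→LSU
cycle 2: I1 RO, I2→SHIFT
cycle 3: I1 EX, I2 RO
cycle 4: I1 WR R2, I2 EX
cycle 5: I2 WR R6, I3→MUL
cycle 6: I3 RO
cycle 12: I3 EX
cycle 13: I3 WR R2
cycle 14: I4→MUL
cycle 15: I4 RO, I5→LSU
cycle 16: I5 RO
cycle 17: I5 EX
cycle 18: I5 WR R6
cycle 19: I6→LSU
cycle 20: I6 RO
cycle 21: I4 EX, I6 EX
cycle 22: I4 WR R7, I6 WR R2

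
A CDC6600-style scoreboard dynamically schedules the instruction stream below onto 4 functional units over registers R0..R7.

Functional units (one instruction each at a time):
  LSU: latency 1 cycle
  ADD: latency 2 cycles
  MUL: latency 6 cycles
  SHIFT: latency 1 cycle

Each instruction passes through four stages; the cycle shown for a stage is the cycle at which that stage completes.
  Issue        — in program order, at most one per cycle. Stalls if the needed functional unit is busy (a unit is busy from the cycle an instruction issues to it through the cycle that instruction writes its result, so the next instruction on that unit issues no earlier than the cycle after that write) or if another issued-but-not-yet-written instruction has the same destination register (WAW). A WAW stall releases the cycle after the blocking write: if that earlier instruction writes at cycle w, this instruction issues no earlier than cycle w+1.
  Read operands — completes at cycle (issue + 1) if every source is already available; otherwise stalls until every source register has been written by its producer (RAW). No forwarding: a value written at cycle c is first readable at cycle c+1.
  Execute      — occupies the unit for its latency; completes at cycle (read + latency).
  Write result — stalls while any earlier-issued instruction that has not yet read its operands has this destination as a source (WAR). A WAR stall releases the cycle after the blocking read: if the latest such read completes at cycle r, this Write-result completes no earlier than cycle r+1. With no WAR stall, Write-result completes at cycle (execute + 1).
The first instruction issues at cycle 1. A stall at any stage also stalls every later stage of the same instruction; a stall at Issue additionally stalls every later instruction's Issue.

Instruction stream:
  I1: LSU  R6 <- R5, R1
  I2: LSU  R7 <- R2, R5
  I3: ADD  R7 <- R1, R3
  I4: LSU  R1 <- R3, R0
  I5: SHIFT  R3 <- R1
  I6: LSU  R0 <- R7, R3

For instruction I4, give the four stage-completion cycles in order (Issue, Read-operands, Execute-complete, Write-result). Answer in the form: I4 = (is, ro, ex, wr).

1) issue 1, read 2, done 3, write 4
2) issue 5, read 6, done 7, write 8  <struct: LSU busy until I1 writes@4>
3) issue 9, read 10, done 12, write 13  <WAW R7: wait I2 write@8>
4) issue 10, read 11, done 12, write 13
5) issue 11, read 14, done 15, write 16  <RAW R1: wait I4 write@13>
6) issue 14, read 17, done 18, write 19  <struct: LSU busy until I4 writes@13 / RAW R3: wait I5 write@16>

I4 = (10, 11, 12, 13)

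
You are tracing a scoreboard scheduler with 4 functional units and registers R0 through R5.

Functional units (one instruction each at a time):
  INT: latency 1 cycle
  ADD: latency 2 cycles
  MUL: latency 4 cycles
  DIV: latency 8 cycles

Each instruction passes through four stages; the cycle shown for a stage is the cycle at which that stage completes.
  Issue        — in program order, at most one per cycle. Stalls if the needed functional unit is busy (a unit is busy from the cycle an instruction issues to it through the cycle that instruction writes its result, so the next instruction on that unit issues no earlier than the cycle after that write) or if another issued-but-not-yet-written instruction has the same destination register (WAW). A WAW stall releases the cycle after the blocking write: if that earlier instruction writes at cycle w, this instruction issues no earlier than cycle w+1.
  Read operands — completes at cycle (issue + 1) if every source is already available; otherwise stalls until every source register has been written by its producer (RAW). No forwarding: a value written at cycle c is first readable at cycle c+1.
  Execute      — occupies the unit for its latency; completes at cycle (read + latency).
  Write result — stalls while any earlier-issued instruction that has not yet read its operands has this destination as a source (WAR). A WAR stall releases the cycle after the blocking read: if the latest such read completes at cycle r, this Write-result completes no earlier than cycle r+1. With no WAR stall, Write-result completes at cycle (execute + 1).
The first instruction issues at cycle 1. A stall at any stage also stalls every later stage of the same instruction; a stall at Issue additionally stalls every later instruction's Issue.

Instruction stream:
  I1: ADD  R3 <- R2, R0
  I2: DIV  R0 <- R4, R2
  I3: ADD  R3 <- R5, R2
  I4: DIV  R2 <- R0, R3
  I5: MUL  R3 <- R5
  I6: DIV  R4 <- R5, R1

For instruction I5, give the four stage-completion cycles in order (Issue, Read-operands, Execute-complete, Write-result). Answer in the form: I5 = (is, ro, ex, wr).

I5 = (14, 15, 19, 20)

[1] I1 dispatched to ADD
[2] I1 operands ready · I2 dispatched to DIV
[3] I2 operands ready
[4] I1 complete
[5] R3←I1
[6] I3 dispatched to ADD
[7] I3 operands ready
[9] I3 complete
[10] R3←I3
[11] I2 complete
[12] R0←I2
[13] I4 dispatched to DIV
[14] I4 operands ready · I5 dispatched to MUL
[15] I5 operands ready
[19] I5 complete
[20] R3←I5
[22] I4 complete
[23] R2←I4
[24] I6 dispatched to DIV
[25] I6 operands ready
[33] I6 complete
[34] R4←I6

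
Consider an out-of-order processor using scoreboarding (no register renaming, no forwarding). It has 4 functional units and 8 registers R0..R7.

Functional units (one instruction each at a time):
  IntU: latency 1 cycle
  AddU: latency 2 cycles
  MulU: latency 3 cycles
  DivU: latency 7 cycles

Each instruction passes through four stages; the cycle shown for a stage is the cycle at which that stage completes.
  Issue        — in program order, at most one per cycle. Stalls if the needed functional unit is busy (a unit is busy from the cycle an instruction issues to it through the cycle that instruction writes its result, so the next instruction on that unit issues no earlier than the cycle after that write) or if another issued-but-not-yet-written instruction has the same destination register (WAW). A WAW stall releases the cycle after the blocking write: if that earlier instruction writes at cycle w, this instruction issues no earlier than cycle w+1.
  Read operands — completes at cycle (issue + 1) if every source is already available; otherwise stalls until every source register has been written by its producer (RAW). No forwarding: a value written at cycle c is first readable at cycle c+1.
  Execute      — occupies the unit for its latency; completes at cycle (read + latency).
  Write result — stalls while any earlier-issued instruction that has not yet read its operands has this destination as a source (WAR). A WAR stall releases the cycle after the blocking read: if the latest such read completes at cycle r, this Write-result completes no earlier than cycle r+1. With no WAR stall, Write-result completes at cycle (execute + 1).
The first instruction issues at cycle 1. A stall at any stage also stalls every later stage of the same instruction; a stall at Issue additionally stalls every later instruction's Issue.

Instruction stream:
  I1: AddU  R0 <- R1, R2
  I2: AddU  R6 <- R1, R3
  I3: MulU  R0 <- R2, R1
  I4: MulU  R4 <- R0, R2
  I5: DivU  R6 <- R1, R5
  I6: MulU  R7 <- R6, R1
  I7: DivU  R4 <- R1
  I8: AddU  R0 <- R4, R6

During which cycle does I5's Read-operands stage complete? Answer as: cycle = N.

cycle = 15

cycle 1: I1→AddU
cycle 2: I1 RO
cycle 4: I1 EX
cycle 5: I1 WR R0
cycle 6: I2→AddU
cycle 7: I2 RO, I3→MulU
cycle 8: I3 RO
cycle 9: I2 EX
cycle 10: I2 WR R6
cycle 11: I3 EX
cycle 12: I3 WR R0
cycle 13: I4→MulU
cycle 14: I4 RO, I5→DivU
cycle 15: I5 RO
cycle 17: I4 EX
cycle 18: I4 WR R4
cycle 19: I6→MulU
cycle 22: I5 EX
cycle 23: I5 WR R6
cycle 24: I6 RO, I7→DivU
cycle 25: I7 RO, I8→AddU
cycle 27: I6 EX
cycle 28: I6 WR R7
cycle 32: I7 EX
cycle 33: I7 WR R4
cycle 34: I8 RO
cycle 36: I8 EX
cycle 37: I8 WR R0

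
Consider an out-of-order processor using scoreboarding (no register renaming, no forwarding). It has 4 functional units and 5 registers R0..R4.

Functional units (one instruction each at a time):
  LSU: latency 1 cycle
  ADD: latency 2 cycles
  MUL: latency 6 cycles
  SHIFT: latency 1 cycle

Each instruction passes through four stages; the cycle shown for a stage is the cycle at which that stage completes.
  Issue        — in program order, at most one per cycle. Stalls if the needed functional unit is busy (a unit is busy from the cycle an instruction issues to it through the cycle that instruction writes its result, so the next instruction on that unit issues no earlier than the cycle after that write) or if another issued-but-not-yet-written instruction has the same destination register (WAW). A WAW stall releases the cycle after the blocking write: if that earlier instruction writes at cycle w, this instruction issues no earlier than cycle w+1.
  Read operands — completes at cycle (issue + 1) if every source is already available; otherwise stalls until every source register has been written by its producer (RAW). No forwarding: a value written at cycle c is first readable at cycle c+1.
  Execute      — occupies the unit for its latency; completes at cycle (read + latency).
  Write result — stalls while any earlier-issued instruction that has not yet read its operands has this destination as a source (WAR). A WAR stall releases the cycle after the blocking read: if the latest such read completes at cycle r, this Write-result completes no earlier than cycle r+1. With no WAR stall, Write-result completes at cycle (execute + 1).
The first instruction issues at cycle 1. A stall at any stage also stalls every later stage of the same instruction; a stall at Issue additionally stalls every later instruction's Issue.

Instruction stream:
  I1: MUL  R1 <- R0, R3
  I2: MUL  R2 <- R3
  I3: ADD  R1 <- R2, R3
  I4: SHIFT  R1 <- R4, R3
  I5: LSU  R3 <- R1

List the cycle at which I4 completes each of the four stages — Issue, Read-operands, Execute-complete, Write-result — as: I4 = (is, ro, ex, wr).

I4 = (23, 24, 25, 26)

1) issue 1, read 2, done 8, write 9
2) issue 10, read 11, done 17, write 18  <struct: MUL busy until I1 writes@9>
3) issue 11, read 19, done 21, write 22  <RAW R2: wait I2 write@18>
4) issue 23, read 24, done 25, write 26  <WAW R1: wait I3 write@22>
5) issue 24, read 27, done 28, write 29  <RAW R1: wait I4 write@26>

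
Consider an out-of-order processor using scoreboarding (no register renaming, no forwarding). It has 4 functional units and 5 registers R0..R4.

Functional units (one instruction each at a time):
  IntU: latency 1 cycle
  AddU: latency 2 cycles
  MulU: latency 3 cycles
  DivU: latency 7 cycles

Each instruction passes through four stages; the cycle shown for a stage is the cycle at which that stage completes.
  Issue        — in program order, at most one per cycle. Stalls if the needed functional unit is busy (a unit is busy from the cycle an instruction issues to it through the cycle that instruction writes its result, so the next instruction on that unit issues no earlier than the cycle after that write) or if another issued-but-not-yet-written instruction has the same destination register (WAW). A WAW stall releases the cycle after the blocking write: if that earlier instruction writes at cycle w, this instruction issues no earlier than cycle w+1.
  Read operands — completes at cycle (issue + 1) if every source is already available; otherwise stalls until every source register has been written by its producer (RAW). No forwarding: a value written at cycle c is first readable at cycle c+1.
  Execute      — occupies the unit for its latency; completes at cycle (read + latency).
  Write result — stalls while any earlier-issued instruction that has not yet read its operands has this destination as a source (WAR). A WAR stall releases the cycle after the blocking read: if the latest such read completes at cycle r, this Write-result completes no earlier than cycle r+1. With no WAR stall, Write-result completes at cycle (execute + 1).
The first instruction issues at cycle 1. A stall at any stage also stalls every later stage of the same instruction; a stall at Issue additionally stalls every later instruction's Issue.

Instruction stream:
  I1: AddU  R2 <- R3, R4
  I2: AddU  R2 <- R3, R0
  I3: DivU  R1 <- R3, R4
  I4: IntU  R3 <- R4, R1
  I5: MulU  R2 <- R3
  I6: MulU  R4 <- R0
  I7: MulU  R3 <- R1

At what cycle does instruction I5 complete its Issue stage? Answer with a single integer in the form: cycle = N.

I1  is:1  ro:2  ex:4  wr:5
I2  is:6  ro:7  ex:9  wr:10  — struct: AddU busy until I1 writes@5
I3  is:7  ro:8  ex:15  wr:16
I4  is:8  ro:17  ex:18  wr:19  — RAW R1: wait I3 write@16
I5  is:11  ro:20  ex:23  wr:24  — WAW R2: wait I2 write@10, RAW R3: wait I4 write@19
I6  is:25  ro:26  ex:29  wr:30  — struct: MulU busy until I5 writes@24
I7  is:31  ro:32  ex:35  wr:36  — struct: MulU busy until I6 writes@30

cycle = 11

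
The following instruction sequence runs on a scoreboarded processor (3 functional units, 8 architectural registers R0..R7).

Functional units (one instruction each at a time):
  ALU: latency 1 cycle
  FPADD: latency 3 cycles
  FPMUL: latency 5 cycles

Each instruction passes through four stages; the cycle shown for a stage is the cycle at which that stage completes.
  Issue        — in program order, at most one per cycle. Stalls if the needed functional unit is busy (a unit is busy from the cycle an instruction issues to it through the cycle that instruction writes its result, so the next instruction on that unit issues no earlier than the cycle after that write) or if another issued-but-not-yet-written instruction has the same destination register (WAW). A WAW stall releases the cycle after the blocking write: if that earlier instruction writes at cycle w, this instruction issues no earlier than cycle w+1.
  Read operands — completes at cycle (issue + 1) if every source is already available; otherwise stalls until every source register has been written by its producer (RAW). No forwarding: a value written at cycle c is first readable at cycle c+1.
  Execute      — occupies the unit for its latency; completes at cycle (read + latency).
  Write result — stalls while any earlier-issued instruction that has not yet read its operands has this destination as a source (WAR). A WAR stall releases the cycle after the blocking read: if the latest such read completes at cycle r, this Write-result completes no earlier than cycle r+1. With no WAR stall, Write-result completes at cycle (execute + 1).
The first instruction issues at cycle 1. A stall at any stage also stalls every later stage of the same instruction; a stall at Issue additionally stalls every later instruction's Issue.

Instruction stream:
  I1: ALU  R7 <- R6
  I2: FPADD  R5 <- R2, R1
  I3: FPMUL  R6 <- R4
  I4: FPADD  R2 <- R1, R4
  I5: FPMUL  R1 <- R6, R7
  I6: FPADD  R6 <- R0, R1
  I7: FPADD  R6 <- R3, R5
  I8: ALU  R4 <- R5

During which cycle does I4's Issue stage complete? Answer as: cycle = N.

cycle = 8

cycle 1: issue I1 (ALU)
cycle 2: I1 read-ops · issue I2 (FPADD)
cycle 3: I1 finished on ALU · I2 read-ops · issue I3 (FPMUL)
cycle 4: I1→R7 · I3 read-ops
cycle 6: I2 finished on FPADD
cycle 7: I2→R5
cycle 8: issue I4 (FPADD)
cycle 9: I3 finished on FPMUL · I4 read-ops
cycle 10: I3→R6
cycle 11: issue I5 (FPMUL)
cycle 12: I4 finished on FPADD · I5 read-ops
cycle 13: I4→R2
cycle 14: issue I6 (FPADD)
cycle 17: I5 finished on FPMUL
cycle 18: I5→R1
cycle 19: I6 read-ops
cycle 22: I6 finished on FPADD
cycle 23: I6→R6
cycle 24: issue I7 (FPADD)
cycle 25: I7 read-ops · issue I8 (ALU)
cycle 26: I8 read-ops
cycle 27: I8 finished on ALU
cycle 28: I7 finished on FPADD · I8→R4
cycle 29: I7→R6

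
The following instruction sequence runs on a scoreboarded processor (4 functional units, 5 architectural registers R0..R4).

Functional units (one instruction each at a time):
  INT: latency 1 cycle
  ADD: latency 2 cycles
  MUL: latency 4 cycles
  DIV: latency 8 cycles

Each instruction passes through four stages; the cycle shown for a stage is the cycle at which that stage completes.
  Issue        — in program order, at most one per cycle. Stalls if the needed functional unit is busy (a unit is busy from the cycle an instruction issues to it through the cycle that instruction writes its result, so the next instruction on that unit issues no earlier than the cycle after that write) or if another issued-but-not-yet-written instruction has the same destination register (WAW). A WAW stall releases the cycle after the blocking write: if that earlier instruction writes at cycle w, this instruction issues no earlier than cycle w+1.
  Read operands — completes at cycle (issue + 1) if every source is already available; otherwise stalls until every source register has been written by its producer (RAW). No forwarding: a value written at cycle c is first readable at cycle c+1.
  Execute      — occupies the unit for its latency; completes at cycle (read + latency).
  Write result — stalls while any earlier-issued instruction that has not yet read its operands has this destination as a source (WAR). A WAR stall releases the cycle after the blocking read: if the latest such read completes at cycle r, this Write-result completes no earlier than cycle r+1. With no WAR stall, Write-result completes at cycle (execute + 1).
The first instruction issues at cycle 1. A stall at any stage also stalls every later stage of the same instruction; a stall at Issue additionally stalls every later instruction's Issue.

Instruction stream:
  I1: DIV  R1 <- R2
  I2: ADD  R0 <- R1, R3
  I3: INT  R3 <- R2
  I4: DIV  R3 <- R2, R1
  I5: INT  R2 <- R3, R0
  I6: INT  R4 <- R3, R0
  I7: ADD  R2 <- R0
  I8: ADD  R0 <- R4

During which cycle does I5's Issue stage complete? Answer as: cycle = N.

[1] I1→DIV
[2] I1 RO, I2→ADD
[3] I3→INT
[4] I3 RO
[5] I3 EX
[10] I1 EX
[11] I1 WR R1
[12] I2 RO
[13] I3 WR R3
[14] I2 EX, I4→DIV
[15] I2 WR R0, I4 RO, I5→INT
[23] I4 EX
[24] I4 WR R3
[25] I5 RO
[26] I5 EX
[27] I5 WR R2
[28] I6→INT
[29] I6 RO, I7→ADD
[30] I6 EX, I7 RO
[31] I6 WR R4
[32] I7 EX
[33] I7 WR R2
[34] I8→ADD
[35] I8 RO
[37] I8 EX
[38] I8 WR R0

cycle = 15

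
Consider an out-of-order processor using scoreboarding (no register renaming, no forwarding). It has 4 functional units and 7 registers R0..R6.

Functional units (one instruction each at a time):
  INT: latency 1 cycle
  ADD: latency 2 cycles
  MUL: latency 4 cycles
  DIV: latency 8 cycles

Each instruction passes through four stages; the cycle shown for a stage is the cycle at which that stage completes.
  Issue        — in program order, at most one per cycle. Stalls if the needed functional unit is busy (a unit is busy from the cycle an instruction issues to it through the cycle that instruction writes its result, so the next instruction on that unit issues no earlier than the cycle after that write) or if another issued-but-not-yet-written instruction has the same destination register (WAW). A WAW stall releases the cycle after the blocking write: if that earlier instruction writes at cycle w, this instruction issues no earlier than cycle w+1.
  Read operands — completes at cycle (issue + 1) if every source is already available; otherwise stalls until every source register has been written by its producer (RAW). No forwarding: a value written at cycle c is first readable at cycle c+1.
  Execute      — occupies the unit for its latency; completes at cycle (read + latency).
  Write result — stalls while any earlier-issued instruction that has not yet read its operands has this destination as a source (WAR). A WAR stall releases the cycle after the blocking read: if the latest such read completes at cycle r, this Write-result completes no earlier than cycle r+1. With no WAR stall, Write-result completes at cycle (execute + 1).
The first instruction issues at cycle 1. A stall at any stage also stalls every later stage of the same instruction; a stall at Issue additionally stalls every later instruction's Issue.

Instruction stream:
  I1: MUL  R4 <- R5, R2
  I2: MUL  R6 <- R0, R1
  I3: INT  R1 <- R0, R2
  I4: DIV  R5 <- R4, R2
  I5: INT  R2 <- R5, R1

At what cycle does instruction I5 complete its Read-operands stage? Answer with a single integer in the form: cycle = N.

I1 -> (1, 2, 6, 7)
I2 -> (8, 9, 13, 14)  // struct: MUL busy until I1 writes@7
I3 -> (9, 10, 11, 12)
I4 -> (10, 11, 19, 20)
I5 -> (13, 21, 22, 23)  // struct: INT busy until I3 writes@12, RAW R5: wait I4 write@20

cycle = 21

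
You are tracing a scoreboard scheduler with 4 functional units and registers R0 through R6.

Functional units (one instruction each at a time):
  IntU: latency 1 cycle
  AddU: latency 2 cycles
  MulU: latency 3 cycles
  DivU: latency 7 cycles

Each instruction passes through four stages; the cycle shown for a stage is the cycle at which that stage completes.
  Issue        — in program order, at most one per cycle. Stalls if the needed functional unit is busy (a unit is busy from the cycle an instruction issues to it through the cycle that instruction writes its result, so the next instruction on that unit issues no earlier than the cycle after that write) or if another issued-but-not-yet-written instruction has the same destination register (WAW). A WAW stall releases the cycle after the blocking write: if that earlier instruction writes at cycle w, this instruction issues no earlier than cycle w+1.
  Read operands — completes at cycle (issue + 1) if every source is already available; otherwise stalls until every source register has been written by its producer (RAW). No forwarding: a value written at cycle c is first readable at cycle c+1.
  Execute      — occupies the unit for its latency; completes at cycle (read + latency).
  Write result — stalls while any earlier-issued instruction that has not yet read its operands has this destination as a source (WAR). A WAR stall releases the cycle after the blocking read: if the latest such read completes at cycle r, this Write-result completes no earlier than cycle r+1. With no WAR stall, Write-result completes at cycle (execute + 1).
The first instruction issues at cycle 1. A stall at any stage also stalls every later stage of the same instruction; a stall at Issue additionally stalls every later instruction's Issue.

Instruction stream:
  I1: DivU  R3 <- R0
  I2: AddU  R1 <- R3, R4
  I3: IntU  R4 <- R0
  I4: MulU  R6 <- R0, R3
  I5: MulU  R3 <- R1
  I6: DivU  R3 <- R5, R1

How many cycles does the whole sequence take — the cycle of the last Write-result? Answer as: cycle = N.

I1: IS=1 RO=2 EX=9 WR=10
I2: IS=2 RO=11 EX=13 WR=14  [RAW R3: wait I1 write@10]
I3: IS=3 RO=4 EX=5 WR=12  [WAR R4: wait I2 read@11]
I4: IS=4 RO=11 EX=14 WR=15  [RAW R3: wait I1 write@10]
I5: IS=16 RO=17 EX=20 WR=21  [struct: MulU busy until I4 writes@15]
I6: IS=22 RO=23 EX=30 WR=31  [WAW R3: wait I5 write@21]

cycle = 31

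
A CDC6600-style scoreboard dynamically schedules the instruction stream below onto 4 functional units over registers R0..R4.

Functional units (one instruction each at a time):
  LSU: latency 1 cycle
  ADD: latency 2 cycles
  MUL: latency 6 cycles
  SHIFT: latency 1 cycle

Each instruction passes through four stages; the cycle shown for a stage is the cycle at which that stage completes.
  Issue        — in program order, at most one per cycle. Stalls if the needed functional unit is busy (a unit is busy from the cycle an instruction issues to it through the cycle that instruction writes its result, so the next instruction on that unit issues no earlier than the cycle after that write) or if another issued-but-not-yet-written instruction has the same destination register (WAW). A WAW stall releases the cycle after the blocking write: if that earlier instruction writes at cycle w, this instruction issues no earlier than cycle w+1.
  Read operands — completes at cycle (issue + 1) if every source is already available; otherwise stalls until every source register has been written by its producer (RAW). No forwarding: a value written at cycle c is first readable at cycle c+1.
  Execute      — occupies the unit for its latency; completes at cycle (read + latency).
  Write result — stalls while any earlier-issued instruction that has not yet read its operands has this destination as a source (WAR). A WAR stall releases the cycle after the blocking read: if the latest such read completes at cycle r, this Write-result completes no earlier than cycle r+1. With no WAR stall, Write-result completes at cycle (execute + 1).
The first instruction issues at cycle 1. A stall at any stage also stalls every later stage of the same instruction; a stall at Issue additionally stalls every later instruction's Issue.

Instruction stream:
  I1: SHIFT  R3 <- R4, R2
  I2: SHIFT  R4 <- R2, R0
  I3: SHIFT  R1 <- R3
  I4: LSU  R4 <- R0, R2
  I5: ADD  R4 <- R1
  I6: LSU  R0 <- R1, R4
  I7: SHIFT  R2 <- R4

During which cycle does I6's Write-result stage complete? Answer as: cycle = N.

c1: I1→SHIFT
c2: I1 RO
c3: I1 EX
c4: I1 WR R3
c5: I2→SHIFT
c6: I2 RO
c7: I2 EX
c8: I2 WR R4
c9: I3→SHIFT
c10: I3 RO; I4→LSU
c11: I3 EX; I4 RO
c12: I3 WR R1; I4 EX
c13: I4 WR R4
c14: I5→ADD
c15: I5 RO; I6→LSU
c16: I7→SHIFT
c17: I5 EX
c18: I5 WR R4
c19: I6 RO; I7 RO
c20: I6 EX; I7 EX
c21: I6 WR R0; I7 WR R2

cycle = 21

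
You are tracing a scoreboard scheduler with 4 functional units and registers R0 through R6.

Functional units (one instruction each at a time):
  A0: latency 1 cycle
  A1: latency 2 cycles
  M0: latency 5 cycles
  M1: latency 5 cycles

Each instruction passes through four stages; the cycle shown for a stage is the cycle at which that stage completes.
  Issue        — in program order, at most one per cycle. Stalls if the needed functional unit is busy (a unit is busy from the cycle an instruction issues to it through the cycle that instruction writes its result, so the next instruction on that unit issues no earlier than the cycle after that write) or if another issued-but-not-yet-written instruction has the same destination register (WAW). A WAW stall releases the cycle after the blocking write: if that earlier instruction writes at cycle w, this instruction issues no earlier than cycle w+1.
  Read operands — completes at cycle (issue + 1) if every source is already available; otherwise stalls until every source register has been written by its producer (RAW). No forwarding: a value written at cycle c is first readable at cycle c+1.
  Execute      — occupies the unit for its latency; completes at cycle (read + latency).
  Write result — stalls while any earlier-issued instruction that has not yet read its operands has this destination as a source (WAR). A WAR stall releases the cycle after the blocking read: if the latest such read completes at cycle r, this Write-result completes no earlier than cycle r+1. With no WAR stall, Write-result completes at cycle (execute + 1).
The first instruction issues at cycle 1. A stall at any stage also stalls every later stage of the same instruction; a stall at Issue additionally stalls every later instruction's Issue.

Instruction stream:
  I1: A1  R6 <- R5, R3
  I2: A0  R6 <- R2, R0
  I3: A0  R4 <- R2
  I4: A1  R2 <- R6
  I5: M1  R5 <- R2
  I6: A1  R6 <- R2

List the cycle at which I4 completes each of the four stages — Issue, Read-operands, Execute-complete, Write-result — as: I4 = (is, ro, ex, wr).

I4 = (11, 12, 14, 15)

1) issue 1, read 2, done 4, write 5
2) issue 6, read 7, done 8, write 9  <WAW R6: wait I1 write@5>
3) issue 10, read 11, done 12, write 13  <struct: A0 busy until I2 writes@9>
4) issue 11, read 12, done 14, write 15
5) issue 12, read 16, done 21, write 22  <RAW R2: wait I4 write@15>
6) issue 16, read 17, done 19, write 20  <struct: A1 busy until I4 writes@15>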